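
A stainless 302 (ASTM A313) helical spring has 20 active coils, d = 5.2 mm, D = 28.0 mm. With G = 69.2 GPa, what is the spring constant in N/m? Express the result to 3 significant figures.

k = Gd⁴/(8D³N_a) = (69.2×10³ × 5.2⁴) / (8 × 28.0³ × 20)
  = 5.05964e+07 / 3.51232e+06 = 14.405 N/mm = 14405 N/m

14400 N/m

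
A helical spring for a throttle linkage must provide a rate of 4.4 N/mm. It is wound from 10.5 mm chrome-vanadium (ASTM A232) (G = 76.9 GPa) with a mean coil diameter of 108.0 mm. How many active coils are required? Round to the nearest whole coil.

N_a = Gd⁴/(8D³k) = (76.9×10³ × 10.5⁴)/(8 × 108.0³ × 4.4)
    = 9.34724e+08 / 4.43419e+07 = 21.08 → 21 coils

21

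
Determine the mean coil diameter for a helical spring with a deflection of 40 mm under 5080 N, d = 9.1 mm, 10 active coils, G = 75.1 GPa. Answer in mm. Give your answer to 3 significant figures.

37.0 mm

Required rate k = F/δ = 5080/40 = 127 N/mm
D = (Gd⁴/(8N_a·k))^(1/3) = (75.1×10³·9.1⁴/(8·10·127))^(1/3)
  = (50688.8)^(1/3) = 37.0087 mm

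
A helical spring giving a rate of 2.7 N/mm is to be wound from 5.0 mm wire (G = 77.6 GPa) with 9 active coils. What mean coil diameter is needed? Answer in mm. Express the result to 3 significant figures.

63.0 mm

D = (Gd⁴/(8N_a·k))^(1/3) = (77.6×10³·5.0⁴/(8·9·2.7))^(1/3)
  = (249486)^(1/3) = 62.9528 mm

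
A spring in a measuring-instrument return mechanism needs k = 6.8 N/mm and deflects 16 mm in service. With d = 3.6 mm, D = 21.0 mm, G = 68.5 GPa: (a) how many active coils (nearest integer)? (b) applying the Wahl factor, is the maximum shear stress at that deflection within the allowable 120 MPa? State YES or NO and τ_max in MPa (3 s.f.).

(a) 23 coils; (b) NO, τ_max = 156 MPa

N_a = Gd⁴/(8D³k) = (68.5×10³)(3.6⁴)/(8·21.0³·6.8) = 22.84 → N_a = 23
Actual rate k = Gd⁴/(8D³·23) = 6.7519 N/mm
Working load F = kδ = 6.7519·16 = 108.03 N
C = 21.0/3.6 = 5.8333; K_W = (4C−1)/(4C−4)+0.615/C = 1.2606
τ_max = K_W·8FD/(πd³) = 1.2606·123.82 = 156.09 MPa
τ_max > 120 MPa → exceeds allowable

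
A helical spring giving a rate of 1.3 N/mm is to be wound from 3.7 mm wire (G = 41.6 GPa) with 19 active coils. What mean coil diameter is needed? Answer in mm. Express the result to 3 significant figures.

34.0 mm

D = (Gd⁴/(8N_a·k))^(1/3) = (41.6×10³·3.7⁴/(8·19·1.3))^(1/3)
  = (39456)^(1/3) = 34.0438 mm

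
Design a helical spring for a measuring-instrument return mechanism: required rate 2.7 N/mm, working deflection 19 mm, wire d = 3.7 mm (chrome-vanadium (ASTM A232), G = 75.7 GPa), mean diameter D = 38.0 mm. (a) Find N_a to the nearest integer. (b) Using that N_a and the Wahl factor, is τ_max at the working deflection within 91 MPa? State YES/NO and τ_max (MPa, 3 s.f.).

(a) 12 coils; (b) NO, τ_max = 112 MPa

N_a = Gd⁴/(8D³k) = (75.7×10³)(3.7⁴)/(8·38.0³·2.7) = 11.97 → N_a = 12
Actual rate k = Gd⁴/(8D³·12) = 2.6933 N/mm
Working load F = kδ = 2.6933·19 = 51.172 N
C = 38.0/3.7 = 10.2703; K_W = (4C−1)/(4C−4)+0.615/C = 1.1408
τ_max = K_W·8FD/(πd³) = 1.1408·97.758 = 111.52 MPa
τ_max > 91 MPa → exceeds allowable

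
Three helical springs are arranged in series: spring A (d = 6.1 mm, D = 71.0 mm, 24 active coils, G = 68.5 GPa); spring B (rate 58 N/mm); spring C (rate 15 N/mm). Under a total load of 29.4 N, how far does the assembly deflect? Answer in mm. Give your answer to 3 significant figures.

23.8 mm

k_A = Gd⁴/(8D³N_a) = (68.5×10³)(6.1⁴)/(8·71.0³·24) = 1.3802 N/mm
Series: 1/k_eq = 1/1.3802 + 1/58 + 1/15 = 0.80845; k_eq = 1.2369 N/mm
δ = F/k_eq = 29.4/1.2369 = 23.769 mm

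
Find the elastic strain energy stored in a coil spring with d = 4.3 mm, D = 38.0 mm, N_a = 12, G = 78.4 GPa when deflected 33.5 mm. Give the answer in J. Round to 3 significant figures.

2.86 J

k = Gd⁴/(8D³N_a) = (78.4×10³)(4.3⁴)/(8·38.0³·12) = 5.0882 N/mm
U = ½kδ² = 0.5 × 5.0882 × 33.5² = 2855.1 N·mm = 2.8551 J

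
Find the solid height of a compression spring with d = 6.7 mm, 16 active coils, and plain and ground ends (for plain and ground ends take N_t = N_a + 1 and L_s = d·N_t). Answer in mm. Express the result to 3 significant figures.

114 mm

plain and ground ends: N_t = N_a + 1 = 16 + 1 = 17
L_s = d·N_t = 6.7 × 17 = 113.9 mm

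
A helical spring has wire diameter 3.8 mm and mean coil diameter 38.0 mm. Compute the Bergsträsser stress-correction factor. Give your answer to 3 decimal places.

1.135

C = D/d = 38.0/3.8 = 10.0000
K_B = (4C+2)/(4C−3) = 42.000/37.000 = 1.1351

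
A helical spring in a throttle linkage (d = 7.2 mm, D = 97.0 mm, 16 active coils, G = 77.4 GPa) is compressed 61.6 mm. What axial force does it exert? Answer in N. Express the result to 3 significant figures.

110 N

k = Gd⁴/(8D³N_a) = (77.4×10³)(7.2⁴)/(8·97.0³·16) = 1.7805 N/mm
F = k·δ = 1.7805 × 61.6 = 109.68 N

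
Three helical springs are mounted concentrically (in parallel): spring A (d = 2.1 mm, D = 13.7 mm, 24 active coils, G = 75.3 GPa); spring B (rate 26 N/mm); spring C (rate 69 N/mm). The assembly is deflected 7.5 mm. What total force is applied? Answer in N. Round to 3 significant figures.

735 N

k_A = Gd⁴/(8D³N_a) = (75.3×10³)(2.1⁴)/(8·13.7³·24) = 2.9663 N/mm
Parallel: k_eq = 2.9663 + 26 + 69 = 97.966 N/mm
F = k_eq·δ = 97.966·7.5 = 734.75 N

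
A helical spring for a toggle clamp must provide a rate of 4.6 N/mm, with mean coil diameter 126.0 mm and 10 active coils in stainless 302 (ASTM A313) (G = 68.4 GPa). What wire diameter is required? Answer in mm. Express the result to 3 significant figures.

d = (8D³N_a·k / G)^(1/4) = (8·126.0³·10·4.6 / (68.4×10³))^0.25
  = (10762)^0.25 = 10.1853 mm

10.2 mm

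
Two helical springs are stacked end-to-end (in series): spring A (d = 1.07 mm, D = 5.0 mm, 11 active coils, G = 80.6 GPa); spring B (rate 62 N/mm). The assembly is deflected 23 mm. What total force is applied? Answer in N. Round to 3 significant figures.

191 N

k_A = Gd⁴/(8D³N_a) = (80.6×10³)(1.07⁴)/(8·5.0³·11) = 9.6046 N/mm
Series: 1/k_eq = 1/9.6046 + 1/62 = 0.12025; k_eq = 8.3163 N/mm
F = k_eq·δ = 8.3163·23 = 191.27 N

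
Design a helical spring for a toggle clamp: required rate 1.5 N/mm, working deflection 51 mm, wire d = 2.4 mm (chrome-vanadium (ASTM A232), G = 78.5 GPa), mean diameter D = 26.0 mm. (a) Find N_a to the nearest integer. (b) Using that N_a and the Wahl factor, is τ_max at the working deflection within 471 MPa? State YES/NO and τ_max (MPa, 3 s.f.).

N_a = Gd⁴/(8D³k) = (78.5×10³)(2.4⁴)/(8·26.0³·1.5) = 12.35 → N_a = 12
Actual rate k = Gd⁴/(8D³·12) = 1.5436 N/mm
Working load F = kδ = 1.5436·51 = 78.722 N
C = 26.0/2.4 = 10.8333; K_W = (4C−1)/(4C−4)+0.615/C = 1.1330
τ_max = K_W·8FD/(πd³) = 1.1330·377.03 = 427.19 MPa
τ_max ≤ 471 MPa → acceptable

(a) 12 coils; (b) YES, τ_max = 427 MPa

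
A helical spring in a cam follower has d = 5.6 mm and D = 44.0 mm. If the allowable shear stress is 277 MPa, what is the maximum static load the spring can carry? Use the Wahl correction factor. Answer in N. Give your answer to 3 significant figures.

366 N

C = D/d = 44.0/5.6 = 7.8571
K_W = (4C−1)/(4C−4) + 0.615/C = 30.429/27.429 + 0.0783 = 1.1876
τ_max = K·8FD/(πd³) → F_max = τ_allow·πd³/(8DK)
F_max = 277·π·5.6³/(8·44.0·1.1876) = 1.5282e+05/418.05 = 365.56 N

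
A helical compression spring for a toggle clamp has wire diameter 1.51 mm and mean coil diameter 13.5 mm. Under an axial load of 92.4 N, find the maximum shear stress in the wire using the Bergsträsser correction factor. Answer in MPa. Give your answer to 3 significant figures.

1060 MPa

Spring index C = D/d = 13.5/1.51 = 8.9404
K_B = (4C+2)/(4C−3) = 37.762/32.762 = 1.1526
τ₀ = 8FD/(πd³) = 8·92.4·13.5/(π·1.51³) = 9979.2/10.816 = 922.6 MPa
τ_max = K·τ₀ = 1.1526 × 922.6 = 1063.4 MPa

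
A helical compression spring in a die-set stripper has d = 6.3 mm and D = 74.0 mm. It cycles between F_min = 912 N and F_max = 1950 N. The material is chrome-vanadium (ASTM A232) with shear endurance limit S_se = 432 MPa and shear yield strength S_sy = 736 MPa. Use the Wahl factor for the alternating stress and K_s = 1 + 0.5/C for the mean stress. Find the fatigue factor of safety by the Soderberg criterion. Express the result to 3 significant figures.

0.393

C = D/d = 74.0/6.3 = 11.7460; K_W = (4C−1)/(4C−4)+0.615/C = 1.1222; K_s = 1+0.5/C = 1.0426
F_a = (F_max−F_min)/2 = 519 N; F_m = (F_max+F_min)/2 = 1431 N
τ_a = K_W·8F_aD/(πd³) = 1.1222 × 391.13 = 438.9 MPa
τ_m = K_s·8F_mD/(πd³) = 1.0426 × 1078.4 = 1124.3 MPa
Soderberg: 1/n_f = τ_a/S_se + τ_m/S_sy = 438.9/432 + 1124.3/736 = 1.01598 + 1.52762 = 2.5436
n_f = 1/2.5436 = 0.3931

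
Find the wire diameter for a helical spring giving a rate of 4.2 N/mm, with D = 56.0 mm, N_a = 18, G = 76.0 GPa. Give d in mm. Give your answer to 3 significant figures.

6.11 mm

d = (8D³N_a·k / G)^(1/4) = (8·56.0³·18·4.2 / (76.0×10³))^0.25
  = (1397.5)^0.25 = 6.1142 mm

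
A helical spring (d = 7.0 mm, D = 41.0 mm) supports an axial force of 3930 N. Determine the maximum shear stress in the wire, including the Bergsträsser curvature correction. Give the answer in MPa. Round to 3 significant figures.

1490 MPa

Spring index C = D/d = 41.0/7.0 = 5.8571
K_B = (4C+2)/(4C−3) = 25.429/20.429 = 1.2448
τ₀ = 8FD/(πd³) = 8·3930·41.0/(π·7.0³) = 1.28904e+06/1077.6 = 1196.3 MPa
τ_max = K·τ₀ = 1.2448 × 1196.3 = 1489 MPa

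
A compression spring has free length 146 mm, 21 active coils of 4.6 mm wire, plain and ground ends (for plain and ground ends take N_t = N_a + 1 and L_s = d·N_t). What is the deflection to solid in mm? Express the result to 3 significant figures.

N_t = 22; L_s = 4.6·22 = 101.2 mm
δ_solid = L₀ − L_s = 146 − 101.2 = 44.8 mm

44.8 mm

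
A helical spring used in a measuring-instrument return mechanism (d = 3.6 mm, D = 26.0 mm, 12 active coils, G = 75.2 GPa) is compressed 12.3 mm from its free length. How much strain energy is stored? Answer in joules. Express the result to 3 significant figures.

0.566 J

k = Gd⁴/(8D³N_a) = (75.2×10³)(3.6⁴)/(8·26.0³·12) = 7.4858 N/mm
U = ½kδ² = 0.5 × 7.4858 × 12.3² = 566.26 N·mm = 0.56626 J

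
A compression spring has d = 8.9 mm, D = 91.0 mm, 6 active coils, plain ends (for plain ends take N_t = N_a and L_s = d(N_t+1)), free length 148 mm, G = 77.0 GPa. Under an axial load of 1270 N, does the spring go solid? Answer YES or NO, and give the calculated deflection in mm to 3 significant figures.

k = Gd⁴/(8D³N_a) = (77.0×10³)(8.9⁴)/(8·91.0³·6) = 13.356 N/mm
N_t = 6; L_s = 8.9·7 = 62.3 mm; δ_solid = L₀ − L_s = 148 − 62.3 = 85.7 mm
δ = F/k = 1270/13.356 = 95.086 mm
δ ≥ δ_solid → spring goes solid

YES, δ = 95.1 mm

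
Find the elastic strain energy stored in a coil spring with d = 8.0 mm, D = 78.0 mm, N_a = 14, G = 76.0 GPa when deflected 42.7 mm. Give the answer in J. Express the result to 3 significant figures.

5.34 J

k = Gd⁴/(8D³N_a) = (76.0×10³)(8.0⁴)/(8·78.0³·14) = 5.857 N/mm
U = ½kδ² = 0.5 × 5.857 × 42.7² = 5339.5 N·mm = 5.3395 J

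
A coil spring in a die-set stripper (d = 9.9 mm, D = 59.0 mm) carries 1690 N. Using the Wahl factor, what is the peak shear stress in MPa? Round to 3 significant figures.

Spring index C = D/d = 59.0/9.9 = 5.9596
K_W = (4C−1)/(4C−4) + 0.615/C = 22.838/19.838 + 0.1032 = 1.2544
τ₀ = 8FD/(πd³) = 8·1690·59.0/(π·9.9³) = 797680/3048.3 = 261.68 MPa
τ_max = K·τ₀ = 1.2544 × 261.68 = 328.26 MPa

328 MPa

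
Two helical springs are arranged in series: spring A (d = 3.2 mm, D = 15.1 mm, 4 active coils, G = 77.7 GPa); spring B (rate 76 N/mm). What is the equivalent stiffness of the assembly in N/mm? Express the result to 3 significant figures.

k_A = Gd⁴/(8D³N_a) = (77.7×10³)(3.2⁴)/(8·15.1³·4) = 73.95 N/mm
Series: 1/k_eq = 1/73.95 + 1/76 = 0.02668; k_eq = 37.481 N/mm

37.5 N/mm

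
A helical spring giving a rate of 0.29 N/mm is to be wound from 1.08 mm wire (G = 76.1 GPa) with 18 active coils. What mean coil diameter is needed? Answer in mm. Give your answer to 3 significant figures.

13.5 mm

D = (Gd⁴/(8N_a·k))^(1/3) = (76.1×10³·1.08⁴/(8·18·0.29))^(1/3)
  = (2479.24)^(1/3) = 13.5344 mm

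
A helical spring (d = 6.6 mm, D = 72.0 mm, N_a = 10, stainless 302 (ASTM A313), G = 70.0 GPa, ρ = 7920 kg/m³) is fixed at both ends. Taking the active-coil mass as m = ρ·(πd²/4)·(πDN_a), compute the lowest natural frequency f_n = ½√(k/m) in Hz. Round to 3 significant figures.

42.6 Hz

k = Gd⁴/(8D³N_a) = (70.0×10³)(6.6⁴)/(8·72.0³·10) = 4.4482 N/mm = 4448.2 N/m
Wire length L = πDN_a = π·72.0·10 = 2261.9 mm
m = ρ·(πd²/4)·L = 7920 × 34.212×10⁻⁶ m² × 2.2619 m = 0.61289 kg
f_n = ½√(k/m) = 0.5·√(4448.2/0.61289) = 0.5·√(7257.7) = 42.596 Hz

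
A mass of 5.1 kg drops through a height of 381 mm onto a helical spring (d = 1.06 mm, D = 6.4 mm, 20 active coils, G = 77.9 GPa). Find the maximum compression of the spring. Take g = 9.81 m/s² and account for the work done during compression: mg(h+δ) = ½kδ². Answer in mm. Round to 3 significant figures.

k = Gd⁴/(8D³N_a) = (77.9×10³)(1.06⁴)/(8·6.4³·20) = 2.3448 N/mm
W = mg = 5.1 × 9.81 = 50.031 N
½kδ² − Wδ − Wh = 0 → δ = (W + √(W² + 2kWh))/k
δ = (50.031 + √(2503.1 + 89391.3))/2.3448 = (50.031 + 303.14)/2.3448 = 150.62 mm

151 mm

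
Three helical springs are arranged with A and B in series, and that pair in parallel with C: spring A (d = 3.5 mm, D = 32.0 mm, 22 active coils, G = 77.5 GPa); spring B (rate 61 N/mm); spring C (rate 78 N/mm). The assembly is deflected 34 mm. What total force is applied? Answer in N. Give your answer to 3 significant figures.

2720 N

k_A = Gd⁴/(8D³N_a) = (77.5×10³)(3.5⁴)/(8·32.0³·22) = 2.0166 N/mm
Springs A,B series: k_AB = 1/(1/2.0166+1/61) = 1.952 N/mm; parallel with C: k_eq = 1.952+78 = 79.952 N/mm
F = k_eq·δ = 79.952·34 = 2718.4 N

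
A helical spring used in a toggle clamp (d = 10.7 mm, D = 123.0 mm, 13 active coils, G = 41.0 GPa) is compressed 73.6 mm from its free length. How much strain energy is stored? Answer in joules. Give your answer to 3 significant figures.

k = Gd⁴/(8D³N_a) = (41.0×10³)(10.7⁴)/(8·123.0³·13) = 2.777 N/mm
U = ½kδ² = 0.5 × 2.777 × 73.6² = 7521.4 N·mm = 7.5214 J

7.52 J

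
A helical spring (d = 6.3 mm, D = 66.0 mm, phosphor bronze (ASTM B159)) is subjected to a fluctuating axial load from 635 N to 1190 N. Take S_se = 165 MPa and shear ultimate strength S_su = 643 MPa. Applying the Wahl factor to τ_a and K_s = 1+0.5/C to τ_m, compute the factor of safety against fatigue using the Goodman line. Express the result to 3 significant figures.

C = D/d = 66.0/6.3 = 10.4762; K_W = (4C−1)/(4C−4)+0.615/C = 1.1379; K_s = 1+0.5/C = 1.0477
F_a = (F_max−F_min)/2 = 277.5 N; F_m = (F_max+F_min)/2 = 912.5 N
τ_a = K_W·8F_aD/(πd³) = 1.1379 × 186.52 = 212.23 MPa
τ_m = K_s·8F_mD/(πd³) = 1.0477 × 613.33 = 642.6 MPa
Goodman: 1/n_f = τ_a/S_se + τ_m/S_su = 212.23/165 + 642.6/643 = 1.28625 + 0.99938 = 2.2856
n_f = 1/2.2856 = 0.4375

0.438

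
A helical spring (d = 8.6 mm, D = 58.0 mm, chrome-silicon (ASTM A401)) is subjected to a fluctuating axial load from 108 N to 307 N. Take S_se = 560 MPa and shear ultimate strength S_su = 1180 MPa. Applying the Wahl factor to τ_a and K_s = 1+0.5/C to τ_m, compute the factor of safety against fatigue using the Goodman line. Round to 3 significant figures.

10.6

C = D/d = 58.0/8.6 = 6.7442; K_W = (4C−1)/(4C−4)+0.615/C = 1.2218; K_s = 1+0.5/C = 1.0741
F_a = (F_max−F_min)/2 = 99.5 N; F_m = (F_max+F_min)/2 = 207.5 N
τ_a = K_W·8F_aD/(πd³) = 1.2218 × 23.104 = 28.228 MPa
τ_m = K_s·8F_mD/(πd³) = 1.0741 × 48.183 = 51.755 MPa
Goodman: 1/n_f = τ_a/S_se + τ_m/S_su = 28.228/560 + 51.755/1180 = 0.05041 + 0.04386 = 0.094267
n_f = 1/0.094267 = 10.61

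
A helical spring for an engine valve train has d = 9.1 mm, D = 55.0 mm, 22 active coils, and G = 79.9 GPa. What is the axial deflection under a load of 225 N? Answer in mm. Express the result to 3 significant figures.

12.0 mm

k = Gd⁴/(8D³N_a) = (79.9×10³)(9.1⁴)/(8·55.0³·22) = 18.712 N/mm
δ = F/k = 225 / 18.712 = 12.025 mm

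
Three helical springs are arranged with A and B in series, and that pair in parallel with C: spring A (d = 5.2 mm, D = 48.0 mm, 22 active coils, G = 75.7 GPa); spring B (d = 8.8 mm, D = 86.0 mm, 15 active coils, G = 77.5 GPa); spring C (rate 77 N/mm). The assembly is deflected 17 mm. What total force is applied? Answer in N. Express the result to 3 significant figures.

1340 N

k_A = Gd⁴/(8D³N_a) = (75.7×10³)(5.2⁴)/(8·48.0³·22) = 2.8436 N/mm
k_B = Gd⁴/(8D³N_a) = (77.5×10³)(8.8⁴)/(8·86.0³·15) = 6.0891 N/mm
Springs A,B series: k_AB = 1/(1/2.8436+1/6.0891) = 1.9384 N/mm; parallel with C: k_eq = 1.9384+77 = 78.938 N/mm
F = k_eq·δ = 78.938·17 = 1342 N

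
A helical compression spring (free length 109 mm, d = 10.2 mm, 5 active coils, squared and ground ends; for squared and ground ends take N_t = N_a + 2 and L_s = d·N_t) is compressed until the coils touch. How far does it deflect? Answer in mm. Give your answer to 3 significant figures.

37.6 mm

N_t = 7; L_s = 10.2·7 = 71.4 mm
δ_solid = L₀ − L_s = 109 − 71.4 = 37.6 mm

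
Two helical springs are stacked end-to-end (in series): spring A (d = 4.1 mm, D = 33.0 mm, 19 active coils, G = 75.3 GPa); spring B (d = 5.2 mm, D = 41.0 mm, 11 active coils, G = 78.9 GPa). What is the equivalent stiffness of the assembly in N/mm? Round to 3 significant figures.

k_A = Gd⁴/(8D³N_a) = (75.3×10³)(4.1⁴)/(8·33.0³·19) = 3.8953 N/mm
k_B = Gd⁴/(8D³N_a) = (78.9×10³)(5.2⁴)/(8·41.0³·11) = 9.5117 N/mm
Series: 1/k_eq = 1/3.8953 + 1/9.5117 = 0.36185; k_eq = 2.7636 N/mm

2.76 N/mm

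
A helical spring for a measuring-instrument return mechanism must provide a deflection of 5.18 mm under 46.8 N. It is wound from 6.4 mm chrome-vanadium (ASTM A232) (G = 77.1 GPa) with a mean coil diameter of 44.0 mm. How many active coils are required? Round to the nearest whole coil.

21

Required rate k = F/δ = 46.8/5.18 = 9.0347 N/mm
N_a = Gd⁴/(8D³k) = (77.1×10³ × 6.4⁴)/(8 × 44.0³ × 9.0347)
    = 1.29352e+08 / 6.15693e+06 = 21.01 → 21 coils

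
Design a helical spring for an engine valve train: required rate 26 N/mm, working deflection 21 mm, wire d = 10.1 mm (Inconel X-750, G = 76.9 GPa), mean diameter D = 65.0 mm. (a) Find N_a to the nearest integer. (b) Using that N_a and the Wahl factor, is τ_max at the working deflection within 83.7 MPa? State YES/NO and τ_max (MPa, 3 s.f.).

N_a = Gd⁴/(8D³k) = (76.9×10³)(10.1⁴)/(8·65.0³·26) = 14.01 → N_a = 14
Actual rate k = Gd⁴/(8D³·14) = 26.017 N/mm
Working load F = kδ = 26.017·21 = 546.35 N
C = 65.0/10.1 = 6.4356; K_W = (4C−1)/(4C−4)+0.615/C = 1.2335
τ_max = K_W·8FD/(πd³) = 1.2335·87.773 = 108.27 MPa
τ_max > 83.7 MPa → exceeds allowable

(a) 14 coils; (b) NO, τ_max = 108 MPa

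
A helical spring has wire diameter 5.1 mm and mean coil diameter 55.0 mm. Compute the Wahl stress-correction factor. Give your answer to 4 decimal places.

C = D/d = 55.0/5.1 = 10.7843
K_W = (4C−1)/(4C−4) + 0.615/C = 42.137/39.137 + 0.0570 = 1.1337

1.1337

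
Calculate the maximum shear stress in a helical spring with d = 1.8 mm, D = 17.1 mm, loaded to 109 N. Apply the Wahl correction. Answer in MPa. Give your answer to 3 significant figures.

938 MPa

Spring index C = D/d = 17.1/1.8 = 9.5000
K_W = (4C−1)/(4C−4) + 0.615/C = 37.000/34.000 + 0.0647 = 1.1530
τ₀ = 8FD/(πd³) = 8·109·17.1/(π·1.8³) = 14911.2/18.322 = 813.85 MPa
τ_max = K·τ₀ = 1.1530 × 813.85 = 938.35 MPa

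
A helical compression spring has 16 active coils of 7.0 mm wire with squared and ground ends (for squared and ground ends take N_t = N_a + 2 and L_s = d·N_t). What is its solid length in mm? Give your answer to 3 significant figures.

126 mm

squared and ground ends: N_t = N_a + 2 = 16 + 2 = 18
L_s = d·N_t = 7.0 × 18 = 126 mm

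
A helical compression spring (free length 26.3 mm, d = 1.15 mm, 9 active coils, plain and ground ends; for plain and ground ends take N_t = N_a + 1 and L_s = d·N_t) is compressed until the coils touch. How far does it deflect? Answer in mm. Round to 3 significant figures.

N_t = 10; L_s = 1.15·10 = 11.5 mm
δ_solid = L₀ − L_s = 26.3 − 11.5 = 14.8 mm

14.8 mm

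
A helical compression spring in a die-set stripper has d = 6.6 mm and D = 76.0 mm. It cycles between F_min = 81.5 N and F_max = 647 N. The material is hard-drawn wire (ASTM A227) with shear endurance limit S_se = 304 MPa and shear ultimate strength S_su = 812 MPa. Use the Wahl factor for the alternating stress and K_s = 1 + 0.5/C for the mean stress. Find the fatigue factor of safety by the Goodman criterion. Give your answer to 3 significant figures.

0.981

C = D/d = 76.0/6.6 = 11.5152; K_W = (4C−1)/(4C−4)+0.615/C = 1.1247; K_s = 1+0.5/C = 1.0434
F_a = (F_max−F_min)/2 = 282.75 N; F_m = (F_max+F_min)/2 = 364.25 N
τ_a = K_W·8F_aD/(πd³) = 1.1247 × 190.34 = 214.08 MPa
τ_m = K_s·8F_mD/(πd³) = 1.0434 × 245.2 = 255.85 MPa
Goodman: 1/n_f = τ_a/S_se + τ_m/S_su = 214.08/304 + 255.85/812 = 0.70421 + 0.31508 = 1.0193
n_f = 1/1.0193 = 0.9811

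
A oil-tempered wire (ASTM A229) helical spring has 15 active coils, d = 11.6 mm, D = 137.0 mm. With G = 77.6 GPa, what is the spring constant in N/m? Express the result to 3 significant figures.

4550 N/m

k = Gd⁴/(8D³N_a) = (77.6×10³ × 11.6⁴) / (8 × 137.0³ × 15)
  = 1.40506e+09 / 3.08562e+08 = 4.5536 N/mm = 4553.6 N/m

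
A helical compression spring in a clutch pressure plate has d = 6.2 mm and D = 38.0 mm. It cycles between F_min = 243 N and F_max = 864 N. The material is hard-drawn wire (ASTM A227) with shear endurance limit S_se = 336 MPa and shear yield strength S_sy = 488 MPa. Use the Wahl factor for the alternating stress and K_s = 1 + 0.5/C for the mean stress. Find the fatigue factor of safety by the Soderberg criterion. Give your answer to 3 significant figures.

C = D/d = 38.0/6.2 = 6.1290; K_W = (4C−1)/(4C−4)+0.615/C = 1.2466; K_s = 1+0.5/C = 1.0816
F_a = (F_max−F_min)/2 = 310.5 N; F_m = (F_max+F_min)/2 = 553.5 N
τ_a = K_W·8F_aD/(πd³) = 1.2466 × 126.07 = 157.15 MPa
τ_m = K_s·8F_mD/(πd³) = 1.0816 × 224.73 = 243.07 MPa
Soderberg: 1/n_f = τ_a/S_se + τ_m/S_sy = 157.15/336 + 243.07/488 = 0.46772 + 0.49809 = 0.96581
n_f = 1/0.96581 = 1.035

1.04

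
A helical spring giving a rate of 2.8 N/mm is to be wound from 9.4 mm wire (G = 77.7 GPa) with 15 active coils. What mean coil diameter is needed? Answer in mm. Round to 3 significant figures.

D = (Gd⁴/(8N_a·k))^(1/3) = (77.7×10³·9.4⁴/(8·15·2.8))^(1/3)
  = (1.80548e+06)^(1/3) = 121.7674 mm

122 mm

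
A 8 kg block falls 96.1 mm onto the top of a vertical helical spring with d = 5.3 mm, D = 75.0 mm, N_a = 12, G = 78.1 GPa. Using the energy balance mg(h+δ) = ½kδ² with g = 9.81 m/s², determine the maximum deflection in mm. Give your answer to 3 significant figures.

k = Gd⁴/(8D³N_a) = (78.1×10³)(5.3⁴)/(8·75.0³·12) = 1.5216 N/mm
W = mg = 8 × 9.81 = 78.48 N
½kδ² − Wδ − Wh = 0 → δ = (W + √(W² + 2kWh))/k
δ = (78.48 + √(6159.1 + 22951.5))/1.5216 = (78.48 + 170.62)/1.5216 = 163.71 mm

164 mm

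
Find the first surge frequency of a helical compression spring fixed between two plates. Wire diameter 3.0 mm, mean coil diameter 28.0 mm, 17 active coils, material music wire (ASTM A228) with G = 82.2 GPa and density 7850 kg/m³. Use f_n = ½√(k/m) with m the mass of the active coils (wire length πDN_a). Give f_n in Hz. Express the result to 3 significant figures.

82.0 Hz

k = Gd⁴/(8D³N_a) = (82.2×10³)(3.0⁴)/(8·28.0³·17) = 2.2302 N/mm = 2230.2 N/m
Wire length L = πDN_a = π·28.0·17 = 1495.4 mm
m = ρ·(πd²/4)·L = 7850 × 7.0686×10⁻⁶ m² × 1.4954 m = 0.082977 kg
f_n = ½√(k/m) = 0.5·√(2230.2/0.082977) = 0.5·√(26877) = 81.971 Hz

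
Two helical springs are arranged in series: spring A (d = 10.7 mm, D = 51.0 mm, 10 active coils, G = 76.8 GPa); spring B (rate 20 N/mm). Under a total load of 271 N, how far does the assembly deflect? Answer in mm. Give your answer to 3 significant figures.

16.4 mm

k_A = Gd⁴/(8D³N_a) = (76.8×10³)(10.7⁴)/(8·51.0³·10) = 94.863 N/mm
Series: 1/k_eq = 1/94.863 + 1/20 = 0.060542; k_eq = 16.518 N/mm
δ = F/k_eq = 271/16.518 = 16.407 mm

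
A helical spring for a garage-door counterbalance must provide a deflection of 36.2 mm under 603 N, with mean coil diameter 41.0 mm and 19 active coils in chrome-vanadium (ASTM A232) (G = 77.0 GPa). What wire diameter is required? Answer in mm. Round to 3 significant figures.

Required rate k = F/δ = 603/36.2 = 16.657 N/mm
d = (8D³N_a·k / G)^(1/4) = (8·41.0³·19·16.657 / (77.0×10³))^0.25
  = (2266.3)^0.25 = 6.8997 mm

6.90 mm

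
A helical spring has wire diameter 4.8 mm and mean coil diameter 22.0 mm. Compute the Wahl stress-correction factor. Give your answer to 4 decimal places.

C = D/d = 22.0/4.8 = 4.5833
K_W = (4C−1)/(4C−4) + 0.615/C = 17.333/14.333 + 0.1342 = 1.3435

1.3435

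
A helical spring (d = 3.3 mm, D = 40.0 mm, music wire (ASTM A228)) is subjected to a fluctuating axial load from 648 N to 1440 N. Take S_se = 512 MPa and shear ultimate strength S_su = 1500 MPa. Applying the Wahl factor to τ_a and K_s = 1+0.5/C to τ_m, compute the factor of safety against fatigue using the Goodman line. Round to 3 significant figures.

0.222

C = D/d = 40.0/3.3 = 12.1212; K_W = (4C−1)/(4C−4)+0.615/C = 1.1182; K_s = 1+0.5/C = 1.0413
F_a = (F_max−F_min)/2 = 396 N; F_m = (F_max+F_min)/2 = 1044 N
τ_a = K_W·8F_aD/(πd³) = 1.1182 × 1122.4 = 1255.1 MPa
τ_m = K_s·8F_mD/(πd³) = 1.0413 × 2959.1 = 3081.2 MPa
Goodman: 1/n_f = τ_a/S_se + τ_m/S_su = 1255.1/512 + 3081.2/1500 = 2.45128 + 2.05410 = 4.5054
n_f = 1/4.5054 = 0.222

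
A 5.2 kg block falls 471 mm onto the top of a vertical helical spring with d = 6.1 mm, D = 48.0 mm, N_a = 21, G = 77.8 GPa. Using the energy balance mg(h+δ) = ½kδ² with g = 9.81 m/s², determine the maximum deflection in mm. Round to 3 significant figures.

100 mm

k = Gd⁴/(8D³N_a) = (77.8×10³)(6.1⁴)/(8·48.0³·21) = 5.7978 N/mm
W = mg = 5.2 × 9.81 = 51.012 N
½kδ² − Wδ − Wh = 0 → δ = (W + √(W² + 2kWh))/k
δ = (51.012 + √(2602.2 + 278605))/5.7978 = (51.012 + 530.29)/5.7978 = 100.26 mm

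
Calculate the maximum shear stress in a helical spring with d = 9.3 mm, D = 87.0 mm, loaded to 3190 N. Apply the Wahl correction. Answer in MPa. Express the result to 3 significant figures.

1020 MPa

Spring index C = D/d = 87.0/9.3 = 9.3548
K_W = (4C−1)/(4C−4) + 0.615/C = 36.419/33.419 + 0.0657 = 1.1555
τ₀ = 8FD/(πd³) = 8·3190·87.0/(π·9.3³) = 2.22024e+06/2527 = 878.62 MPa
τ_max = K·τ₀ = 1.1555 × 878.62 = 1015.3 MPa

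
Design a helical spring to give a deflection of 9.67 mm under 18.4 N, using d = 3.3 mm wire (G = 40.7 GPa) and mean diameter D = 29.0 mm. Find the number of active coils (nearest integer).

Required rate k = F/δ = 18.4/9.67 = 1.9028 N/mm
N_a = Gd⁴/(8D³k) = (40.7×10³ × 3.3⁴)/(8 × 29.0³ × 1.9028)
    = 4.8267e+06 / 371258 = 13 → 13 coils

13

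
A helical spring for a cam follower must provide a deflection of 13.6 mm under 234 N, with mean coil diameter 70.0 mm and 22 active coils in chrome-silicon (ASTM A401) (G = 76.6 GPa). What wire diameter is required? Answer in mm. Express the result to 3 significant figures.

Required rate k = F/δ = 234/13.6 = 17.206 N/mm
d = (8D³N_a·k / G)^(1/4) = (8·70.0³·22·17.206 / (76.6×10³))^0.25
  = (13560)^0.25 = 10.7911 mm

10.8 mm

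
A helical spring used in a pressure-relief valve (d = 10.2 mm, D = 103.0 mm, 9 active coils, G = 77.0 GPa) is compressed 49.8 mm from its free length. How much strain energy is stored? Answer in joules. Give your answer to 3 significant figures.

k = Gd⁴/(8D³N_a) = (77.0×10³)(10.2⁴)/(8·103.0³·9) = 10.594 N/mm
U = ½kδ² = 0.5 × 10.594 × 49.8² = 13136 N·mm = 13.136 J

13.1 J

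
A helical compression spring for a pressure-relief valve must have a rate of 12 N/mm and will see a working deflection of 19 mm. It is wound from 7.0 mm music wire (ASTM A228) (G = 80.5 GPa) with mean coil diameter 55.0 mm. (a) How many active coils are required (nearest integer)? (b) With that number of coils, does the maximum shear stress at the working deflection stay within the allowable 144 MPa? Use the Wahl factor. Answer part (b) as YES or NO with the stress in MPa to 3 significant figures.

N_a = Gd⁴/(8D³k) = (80.5×10³)(7.0⁴)/(8·55.0³·12) = 12.1 → N_a = 12
Actual rate k = Gd⁴/(8D³·12) = 12.101 N/mm
Working load F = kδ = 12.101·19 = 229.92 N
C = 55.0/7.0 = 7.8571; K_W = (4C−1)/(4C−4)+0.615/C = 1.1876
τ_max = K_W·8FD/(πd³) = 1.1876·93.884 = 111.5 MPa
τ_max ≤ 144 MPa → acceptable

(a) 12 coils; (b) YES, τ_max = 112 MPa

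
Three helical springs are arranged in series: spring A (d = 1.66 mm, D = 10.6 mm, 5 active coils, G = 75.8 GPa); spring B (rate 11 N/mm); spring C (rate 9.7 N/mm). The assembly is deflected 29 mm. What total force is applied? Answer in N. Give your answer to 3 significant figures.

105 N

k_A = Gd⁴/(8D³N_a) = (75.8×10³)(1.66⁴)/(8·10.6³·5) = 12.082 N/mm
Series: 1/k_eq = 1/12.082 + 1/11 + 1/9.7 = 0.27677; k_eq = 3.6131 N/mm
F = k_eq·δ = 3.6131·29 = 104.78 N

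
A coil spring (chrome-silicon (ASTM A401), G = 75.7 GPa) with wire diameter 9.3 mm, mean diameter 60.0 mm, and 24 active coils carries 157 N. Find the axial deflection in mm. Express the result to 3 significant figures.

11.5 mm

k = Gd⁴/(8D³N_a) = (75.7×10³)(9.3⁴)/(8·60.0³·24) = 13.654 N/mm
δ = F/k = 157 / 13.654 = 11.498 mm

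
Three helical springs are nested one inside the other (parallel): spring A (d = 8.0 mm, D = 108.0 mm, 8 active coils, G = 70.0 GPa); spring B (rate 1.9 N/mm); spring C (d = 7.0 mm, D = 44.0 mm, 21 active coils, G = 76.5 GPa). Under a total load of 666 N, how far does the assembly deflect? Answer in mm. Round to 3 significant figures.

36.4 mm

k_A = Gd⁴/(8D³N_a) = (70.0×10³)(8.0⁴)/(8·108.0³·8) = 3.5564 N/mm
k_C = Gd⁴/(8D³N_a) = (76.5×10³)(7.0⁴)/(8·44.0³·21) = 12.835 N/mm
Parallel: k_eq = 3.5564 + 1.9 + 12.835 = 18.291 N/mm
δ = F/k_eq = 666/18.291 = 36.411 mm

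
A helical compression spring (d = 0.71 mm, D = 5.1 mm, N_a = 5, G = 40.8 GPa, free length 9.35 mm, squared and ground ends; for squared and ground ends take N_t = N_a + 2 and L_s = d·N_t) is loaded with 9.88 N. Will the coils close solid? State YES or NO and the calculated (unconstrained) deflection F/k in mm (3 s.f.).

k = Gd⁴/(8D³N_a) = (40.8×10³)(0.71⁴)/(8·5.1³·5) = 1.954 N/mm
N_t = 7; L_s = 0.71·7 = 4.97 mm; δ_solid = L₀ − L_s = 9.35 − 4.97 = 4.38 mm
δ = F/k = 9.88/1.954 = 5.0563 mm
δ ≥ δ_solid → spring goes solid

YES, δ = 5.06 mm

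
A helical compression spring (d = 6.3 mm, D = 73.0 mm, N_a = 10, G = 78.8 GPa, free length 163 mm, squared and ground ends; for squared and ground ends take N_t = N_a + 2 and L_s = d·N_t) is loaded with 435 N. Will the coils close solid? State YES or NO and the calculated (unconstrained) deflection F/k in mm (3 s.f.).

YES, δ = 109 mm

k = Gd⁴/(8D³N_a) = (78.8×10³)(6.3⁴)/(8·73.0³·10) = 3.9887 N/mm
N_t = 12; L_s = 6.3·12 = 75.6 mm; δ_solid = L₀ − L_s = 163 − 75.6 = 87.4 mm
δ = F/k = 435/3.9887 = 109.06 mm
δ ≥ δ_solid → spring goes solid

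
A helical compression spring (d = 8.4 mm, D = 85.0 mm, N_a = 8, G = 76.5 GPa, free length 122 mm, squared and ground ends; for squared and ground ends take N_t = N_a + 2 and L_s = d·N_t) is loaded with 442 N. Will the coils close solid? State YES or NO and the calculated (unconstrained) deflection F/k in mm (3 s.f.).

k = Gd⁴/(8D³N_a) = (76.5×10³)(8.4⁴)/(8·85.0³·8) = 9.6904 N/mm
N_t = 10; L_s = 8.4·10 = 84 mm; δ_solid = L₀ − L_s = 122 − 84 = 38 mm
δ = F/k = 442/9.6904 = 45.612 mm
δ ≥ δ_solid → spring goes solid

YES, δ = 45.6 mm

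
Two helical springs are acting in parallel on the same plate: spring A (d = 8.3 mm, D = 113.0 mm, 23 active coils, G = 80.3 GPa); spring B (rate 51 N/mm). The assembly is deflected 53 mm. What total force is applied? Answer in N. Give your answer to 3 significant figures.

k_A = Gd⁴/(8D³N_a) = (80.3×10³)(8.3⁴)/(8·113.0³·23) = 1.4354 N/mm
Parallel: k_eq = 1.4354 + 51 = 52.435 N/mm
F = k_eq·δ = 52.435·53 = 2779.1 N

2780 N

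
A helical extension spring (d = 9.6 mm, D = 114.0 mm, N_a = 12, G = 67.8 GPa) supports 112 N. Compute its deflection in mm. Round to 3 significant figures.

27.7 mm

k = Gd⁴/(8D³N_a) = (67.8×10³)(9.6⁴)/(8·114.0³·12) = 4.0488 N/mm
δ = F/k = 112 / 4.0488 = 27.662 mm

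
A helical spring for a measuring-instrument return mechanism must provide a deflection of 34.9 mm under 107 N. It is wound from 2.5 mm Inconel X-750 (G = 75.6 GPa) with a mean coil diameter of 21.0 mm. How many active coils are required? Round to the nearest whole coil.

Required rate k = F/δ = 107/34.9 = 3.0659 N/mm
N_a = Gd⁴/(8D³k) = (75.6×10³ × 2.5⁴)/(8 × 21.0³ × 3.0659)
    = 2.95312e+06 / 227147 = 13 → 13 coils

13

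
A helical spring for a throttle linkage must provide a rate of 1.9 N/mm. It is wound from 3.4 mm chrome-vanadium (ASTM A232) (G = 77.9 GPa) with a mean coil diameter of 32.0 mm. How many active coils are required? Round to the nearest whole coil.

21

N_a = Gd⁴/(8D³k) = (77.9×10³ × 3.4⁴)/(8 × 32.0³ × 1.9)
    = 1.04101e+07 / 498074 = 20.9 → 21 coils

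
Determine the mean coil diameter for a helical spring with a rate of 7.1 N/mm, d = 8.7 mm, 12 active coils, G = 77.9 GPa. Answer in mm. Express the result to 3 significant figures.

D = (Gd⁴/(8N_a·k))^(1/3) = (77.9×10³·8.7⁴/(8·12·7.1))^(1/3)
  = (654764)^(1/3) = 86.8350 mm

86.8 mm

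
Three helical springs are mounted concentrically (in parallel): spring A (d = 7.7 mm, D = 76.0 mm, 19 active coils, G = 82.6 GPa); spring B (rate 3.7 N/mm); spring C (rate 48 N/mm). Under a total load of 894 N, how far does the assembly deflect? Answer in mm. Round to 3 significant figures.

15.9 mm

k_A = Gd⁴/(8D³N_a) = (82.6×10³)(7.7⁴)/(8·76.0³·19) = 4.3517 N/mm
Parallel: k_eq = 4.3517 + 3.7 + 48 = 56.052 N/mm
δ = F/k_eq = 894/56.052 = 15.95 mm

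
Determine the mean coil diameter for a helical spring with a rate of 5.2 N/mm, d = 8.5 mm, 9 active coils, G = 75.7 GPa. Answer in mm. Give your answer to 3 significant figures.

D = (Gd⁴/(8N_a·k))^(1/3) = (75.7×10³·8.5⁴/(8·9·5.2))^(1/3)
  = (1.05545e+06)^(1/3) = 101.8150 mm

102 mm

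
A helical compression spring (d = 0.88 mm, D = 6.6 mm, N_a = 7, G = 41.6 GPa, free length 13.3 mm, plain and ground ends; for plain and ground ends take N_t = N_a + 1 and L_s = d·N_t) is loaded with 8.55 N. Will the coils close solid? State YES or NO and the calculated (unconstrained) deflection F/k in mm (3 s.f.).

k = Gd⁴/(8D³N_a) = (41.6×10³)(0.88⁴)/(8·6.6³·7) = 1.5495 N/mm
N_t = 8; L_s = 0.88·8 = 7.04 mm; δ_solid = L₀ − L_s = 13.3 − 7.04 = 6.26 mm
δ = F/k = 8.55/1.5495 = 5.5177 mm
δ < δ_solid → spring does not go solid

NO, δ = 5.52 mm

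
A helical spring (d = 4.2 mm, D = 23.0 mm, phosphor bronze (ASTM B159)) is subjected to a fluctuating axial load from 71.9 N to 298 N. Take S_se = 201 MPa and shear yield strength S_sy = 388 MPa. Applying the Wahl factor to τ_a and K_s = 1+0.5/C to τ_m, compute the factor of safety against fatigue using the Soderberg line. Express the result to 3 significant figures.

1.02

C = D/d = 23.0/4.2 = 5.4762; K_W = (4C−1)/(4C−4)+0.615/C = 1.2799; K_s = 1+0.5/C = 1.0913
F_a = (F_max−F_min)/2 = 113.05 N; F_m = (F_max+F_min)/2 = 184.95 N
τ_a = K_W·8F_aD/(πd³) = 1.2799 × 89.37 = 114.38 MPa
τ_m = K_s·8F_mD/(πd³) = 1.0913 × 146.21 = 159.56 MPa
Soderberg: 1/n_f = τ_a/S_se + τ_m/S_sy = 114.38/201 + 159.56/388 = 0.56906 + 0.41123 = 0.98029
n_f = 1/0.98029 = 1.02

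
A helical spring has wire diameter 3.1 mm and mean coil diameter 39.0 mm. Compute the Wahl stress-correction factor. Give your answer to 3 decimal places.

1.114

C = D/d = 39.0/3.1 = 12.5806
K_W = (4C−1)/(4C−4) + 0.615/C = 49.323/46.323 + 0.0489 = 1.1136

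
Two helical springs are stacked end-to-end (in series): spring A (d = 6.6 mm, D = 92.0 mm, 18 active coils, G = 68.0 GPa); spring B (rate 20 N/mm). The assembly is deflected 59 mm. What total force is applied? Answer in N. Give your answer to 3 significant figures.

k_A = Gd⁴/(8D³N_a) = (68.0×10³)(6.6⁴)/(8·92.0³·18) = 1.1507 N/mm
Series: 1/k_eq = 1/1.1507 + 1/20 = 0.91904; k_eq = 1.0881 N/mm
F = k_eq·δ = 1.0881·59 = 64.197 N

64.2 N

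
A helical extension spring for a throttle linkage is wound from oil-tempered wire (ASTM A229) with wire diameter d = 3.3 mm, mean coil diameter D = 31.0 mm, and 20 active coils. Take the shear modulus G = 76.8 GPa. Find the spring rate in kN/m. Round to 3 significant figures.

k = Gd⁴/(8D³N_a) = (76.8×10³ × 3.3⁴) / (8 × 31.0³ × 20)
  = 9.10787e+06 / 4.76656e+06 = 1.9108 N/mm

1.91 kN/m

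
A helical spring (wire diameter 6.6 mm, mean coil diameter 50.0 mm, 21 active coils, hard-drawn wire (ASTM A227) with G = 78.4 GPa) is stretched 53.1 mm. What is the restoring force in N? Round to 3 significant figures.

376 N

k = Gd⁴/(8D³N_a) = (78.4×10³)(6.6⁴)/(8·50.0³·21) = 7.0839 N/mm
F = k·δ = 7.0839 × 53.1 = 376.16 N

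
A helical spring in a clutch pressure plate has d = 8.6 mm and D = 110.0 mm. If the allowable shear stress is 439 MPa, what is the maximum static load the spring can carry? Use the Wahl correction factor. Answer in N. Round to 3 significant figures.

C = D/d = 110.0/8.6 = 12.7907
K_W = (4C−1)/(4C−4) + 0.615/C = 50.163/47.163 + 0.0481 = 1.1117
τ_max = K·8FD/(πd³) → F_max = τ_allow·πd³/(8DK)
F_max = 439·π·8.6³/(8·110.0·1.1117) = 8.7722e+05/978.29 = 896.69 N

897 N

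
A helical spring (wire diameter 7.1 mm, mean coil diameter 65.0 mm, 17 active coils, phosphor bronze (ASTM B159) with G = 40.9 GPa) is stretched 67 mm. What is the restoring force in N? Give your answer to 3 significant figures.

186 N

k = Gd⁴/(8D³N_a) = (40.9×10³)(7.1⁴)/(8·65.0³·17) = 2.7828 N/mm
F = k·δ = 2.7828 × 67 = 186.45 N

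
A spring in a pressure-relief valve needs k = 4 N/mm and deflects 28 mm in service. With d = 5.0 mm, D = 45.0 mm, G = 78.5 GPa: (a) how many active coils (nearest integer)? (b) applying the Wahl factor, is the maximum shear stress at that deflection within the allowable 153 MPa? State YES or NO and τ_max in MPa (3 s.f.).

(a) 17 coils; (b) YES, τ_max = 118 MPa

N_a = Gd⁴/(8D³k) = (78.5×10³)(5.0⁴)/(8·45.0³·4) = 16.83 → N_a = 17
Actual rate k = Gd⁴/(8D³·17) = 3.9589 N/mm
Working load F = kδ = 3.9589·28 = 110.85 N
C = 45.0/5.0 = 9.0000; K_W = (4C−1)/(4C−4)+0.615/C = 1.1621
τ_max = K_W·8FD/(πd³) = 1.1621·101.62 = 118.09 MPa
τ_max ≤ 153 MPa → acceptable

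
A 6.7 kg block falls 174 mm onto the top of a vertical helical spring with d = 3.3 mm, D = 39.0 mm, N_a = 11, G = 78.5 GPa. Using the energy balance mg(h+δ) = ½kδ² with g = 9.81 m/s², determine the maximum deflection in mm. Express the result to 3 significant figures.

156 mm

k = Gd⁴/(8D³N_a) = (78.5×10³)(3.3⁴)/(8·39.0³·11) = 1.7834 N/mm
W = mg = 6.7 × 9.81 = 65.727 N
½kδ² − Wδ − Wh = 0 → δ = (W + √(W² + 2kWh))/k
δ = (65.727 + √(4320 + 40791.7))/1.7834 = (65.727 + 212.4)/1.7834 = 155.95 mm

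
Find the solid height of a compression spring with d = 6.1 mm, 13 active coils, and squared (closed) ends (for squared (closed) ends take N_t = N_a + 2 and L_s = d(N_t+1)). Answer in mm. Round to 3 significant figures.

squared (closed) ends: N_t = N_a + 2 = 13 + 2 = 15
L_s = d·(N_t+1) = 6.1 × 16 = 97.6 mm

97.6 mm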